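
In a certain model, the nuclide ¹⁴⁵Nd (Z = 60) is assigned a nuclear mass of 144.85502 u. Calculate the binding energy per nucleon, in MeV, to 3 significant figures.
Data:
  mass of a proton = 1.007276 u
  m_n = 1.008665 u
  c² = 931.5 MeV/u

8.47 MeV/nucleon

Mass of separated nucleons = 60(1.007276) + 85(1.008665) = 60.436560 + 85.736525 = 146.173085 u
Mass defect Δm = 146.173085 − 144.85502 = 1.318065 u
Binding energy = Δm·c² = 1.318065 × 931.5 MeV/u = 1227.78 MeV
Per nucleon: 1227.78 / 145 = 8.467 MeV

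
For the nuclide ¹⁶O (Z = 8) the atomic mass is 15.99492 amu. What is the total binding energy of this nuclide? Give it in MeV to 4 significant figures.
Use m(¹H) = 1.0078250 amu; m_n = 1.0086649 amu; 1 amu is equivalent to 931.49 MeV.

127.6 MeV

Total constituent mass: 8 × 1.0078250 + 8 × 1.0086649 = 16.1319192 amu
Δm = 16.1319192 − 15.99492 = 0.1369992 amu
E_B = 0.1369992 × 931.49 = 127.613 MeV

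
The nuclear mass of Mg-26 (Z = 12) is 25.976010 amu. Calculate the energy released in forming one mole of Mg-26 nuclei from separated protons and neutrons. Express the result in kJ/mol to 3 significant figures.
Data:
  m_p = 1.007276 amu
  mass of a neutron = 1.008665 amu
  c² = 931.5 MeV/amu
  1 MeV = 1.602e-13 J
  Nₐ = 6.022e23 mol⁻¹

Total constituent mass: 12 × 1.007276 + 14 × 1.008665 = 26.208622 amu
The mass defect is 26.208622 − 25.976010 = 0.232612 amu.
Converting to energy: 0.232612 amu × 931.5 MeV/amu = 216.678 MeV
Per nucleus in joules: 216.678 MeV × 1.602e-13 J/MeV = 3.4712e-11 J
Per mole: 3.4712e-11 J × 6.022e23 mol⁻¹ = 2.0904e+13 J/mol

2.09e+10 kJ/mol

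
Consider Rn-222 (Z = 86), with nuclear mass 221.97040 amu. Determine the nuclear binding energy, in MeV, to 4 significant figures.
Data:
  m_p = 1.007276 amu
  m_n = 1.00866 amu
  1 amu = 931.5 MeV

Z = 86, so N = A − Z = 222 − 86 = 136.
Σm = 86·m_p + 136·m_n = 86.625736 + 137.17776 = 223.803496 amu
Mass defect Δm = 223.803496 − 221.97040 = 1.833096 amu
Converting to energy: 1.833096 amu × 931.5 MeV/amu = 1707.53 MeV

1708 MeV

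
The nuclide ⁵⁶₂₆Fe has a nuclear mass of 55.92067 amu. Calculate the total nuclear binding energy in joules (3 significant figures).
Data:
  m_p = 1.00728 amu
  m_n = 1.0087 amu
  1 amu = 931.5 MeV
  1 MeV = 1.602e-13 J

Mass of separated nucleons = 26(1.00728) + 30(1.0087) = 26.18928 + 30.2610 = 56.45028 amu
Mass defect Δm = 56.45028 − 55.92067 = 0.52961 amu
Binding energy = Δm·c² = 0.52961 × 931.5 MeV/amu = 493.332 MeV
In joules: 493.332 MeV × 1.602e-13 J/MeV = 7.9032e-11 J

7.90e-11 J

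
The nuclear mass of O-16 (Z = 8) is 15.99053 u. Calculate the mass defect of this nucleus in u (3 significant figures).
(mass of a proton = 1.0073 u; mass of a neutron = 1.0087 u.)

Z = 8, so N = A − Z = 16 − 8 = 8.
Mass of separated nucleons = 8(1.0073) + 8(1.0087) = 8.0584 + 8.0696 = 16.1280 u
Δm = 16.1280 − 15.99053 = 0.13747 u

0.137 u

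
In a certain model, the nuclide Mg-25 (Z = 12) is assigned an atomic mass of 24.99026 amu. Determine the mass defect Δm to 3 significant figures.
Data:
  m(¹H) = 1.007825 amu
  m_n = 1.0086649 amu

0.216 amu

Z = 12, so N = A − Z = 25 − 12 = 13.
Mass of separated nucleons = 12(1.007825) + 13(1.0086649) = 12.093900 + 13.1126437 = 25.2065437 amu
The mass defect is 25.2065437 − 24.99026 = 0.2162837 amu.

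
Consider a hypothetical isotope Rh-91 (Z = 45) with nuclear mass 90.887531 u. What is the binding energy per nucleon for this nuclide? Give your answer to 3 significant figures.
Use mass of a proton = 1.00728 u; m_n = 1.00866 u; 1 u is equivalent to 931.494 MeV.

8.58 MeV/nucleon

Mass of separated nucleons = 45(1.00728) + 46(1.00866) = 45.32760 + 46.39836 = 91.72596 u
Δm = 91.72596 − 90.887531 = 0.838429 u
Converting to energy: 0.838429 u × 931.494 MeV/u = 780.992 MeV
Dividing by A = 91 gives 8.582 MeV per nucleon.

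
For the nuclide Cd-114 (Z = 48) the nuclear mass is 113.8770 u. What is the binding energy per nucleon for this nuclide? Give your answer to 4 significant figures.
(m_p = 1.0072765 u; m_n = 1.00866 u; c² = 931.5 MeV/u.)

Z = 48, so N = A − Z = 114 − 48 = 66.
Total constituent mass: 48 × 1.0072765 + 66 × 1.00866 = 114.9208320 u
The mass defect is 114.9208320 − 113.8770 = 1.0438320 u.
E_B = 1.0438320 × 931.5 = 972.330 MeV
Per nucleon: 972.330 / 114 = 8.529 MeV

8.529 MeV/nucleon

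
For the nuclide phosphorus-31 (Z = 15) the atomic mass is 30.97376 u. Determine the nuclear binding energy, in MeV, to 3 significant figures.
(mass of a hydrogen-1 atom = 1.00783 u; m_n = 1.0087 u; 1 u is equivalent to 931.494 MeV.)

Z = 15, so N = A − Z = 31 − 15 = 16.
Mass of separated nucleons = 15(1.00783) + 16(1.0087) = 15.11745 + 16.1392 = 31.25665 u
Mass defect Δm = 31.25665 − 30.97376 = 0.28289 u
Binding energy = Δm·c² = 0.28289 × 931.494 MeV/u = 263.510 MeV

264 MeV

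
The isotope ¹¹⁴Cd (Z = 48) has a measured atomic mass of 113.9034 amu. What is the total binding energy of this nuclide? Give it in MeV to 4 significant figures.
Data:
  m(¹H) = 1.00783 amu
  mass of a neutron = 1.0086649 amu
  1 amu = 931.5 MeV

972.8 MeV

Z = 48, so N = A − Z = 114 − 48 = 66.
Σm = 48·m(¹H) + 66·m_n = 48.37584 + 66.5718834 = 114.9477234 amu
The mass defect is 114.9477234 − 113.9034 = 1.0443234 amu.
E_B = 1.0443234 × 931.5 = 972.787 MeV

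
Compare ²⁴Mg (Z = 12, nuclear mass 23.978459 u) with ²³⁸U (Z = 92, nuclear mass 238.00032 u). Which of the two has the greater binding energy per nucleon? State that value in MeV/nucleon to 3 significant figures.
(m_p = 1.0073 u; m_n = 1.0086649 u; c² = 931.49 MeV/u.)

²⁴Mg: Σm = 12(1.0073) + 12(1.0086649) = 24.1915788 u; Δm = 0.2131198 u; E_B = 198.52 MeV; E_B/A = 8.272 MeV
²³⁸U: Σm = 92(1.0073) + 146(1.0086649) = 239.9366754 u; Δm = 1.9363554 u; E_B = 1803.7 MeV; E_B/A = 7.579 MeV
²⁴Mg has the higher binding energy per nucleon, so it is the more tightly bound nucleus.

²⁴Mg; 8.27 MeV/nucleon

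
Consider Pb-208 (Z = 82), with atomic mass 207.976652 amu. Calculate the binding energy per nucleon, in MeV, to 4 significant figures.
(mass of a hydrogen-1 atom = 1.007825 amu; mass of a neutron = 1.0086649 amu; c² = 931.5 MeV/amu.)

7.867 MeV/nucleon

Z = 82, so N = A − Z = 208 − 82 = 126.
Total constituent mass: 82 × 1.007825 + 126 × 1.0086649 = 209.7334274 amu
The mass defect is 209.7334274 − 207.976652 = 1.7567754 amu.
Converting to energy: 1.7567754 amu × 931.5 MeV/amu = 1636.436 MeV
Per nucleon: 1636.436 / 208 = 7.867 MeV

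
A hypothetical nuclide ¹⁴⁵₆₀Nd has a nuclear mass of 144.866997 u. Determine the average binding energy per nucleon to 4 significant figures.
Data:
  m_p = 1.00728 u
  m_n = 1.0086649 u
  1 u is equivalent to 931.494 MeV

Z = 60, so N = A − Z = 145 − 60 = 85.
Total constituent mass: 60 × 1.00728 + 85 × 1.0086649 = 146.1733165 u
The mass defect is 146.1733165 − 144.866997 = 1.3063195 u.
Converting to energy: 1.3063195 u × 931.494 MeV/u = 1216.83 MeV
BE/A = 1216.83 MeV / 145 = 8.392 MeV/nucleon

8.392 MeV/nucleon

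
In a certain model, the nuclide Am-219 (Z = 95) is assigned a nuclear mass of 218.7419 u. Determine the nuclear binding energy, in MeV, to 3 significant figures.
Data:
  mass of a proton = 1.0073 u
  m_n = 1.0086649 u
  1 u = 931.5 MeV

Total constituent mass: 95 × 1.0073 + 124 × 1.0086649 = 220.7679476 u
Δm = 220.7679476 − 218.7419 = 2.0260476 u
E_B = 2.0260476 × 931.5 = 1887.26 MeV

1890 MeV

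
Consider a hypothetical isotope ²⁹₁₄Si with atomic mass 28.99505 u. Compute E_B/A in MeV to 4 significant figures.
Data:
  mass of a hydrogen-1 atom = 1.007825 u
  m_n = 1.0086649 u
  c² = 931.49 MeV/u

7.853 MeV/nucleon

With 14 protons and 15 neutrons (A = 29):
Total constituent mass: 14 × 1.007825 + 15 × 1.0086649 = 29.2395235 u
Mass defect Δm = 29.2395235 − 28.99505 = 0.2444735 u
E_B = 0.2444735 × 931.49 = 227.725 MeV
Dividing by A = 29 gives 7.853 MeV per nucleon.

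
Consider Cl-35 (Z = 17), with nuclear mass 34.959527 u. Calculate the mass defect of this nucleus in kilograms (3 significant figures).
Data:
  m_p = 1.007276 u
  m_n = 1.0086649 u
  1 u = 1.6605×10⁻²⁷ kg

5.32e-28 kg

Total constituent mass: 17 × 1.007276 + 18 × 1.0086649 = 35.2796602 u
The mass defect is 35.2796602 − 34.959527 = 0.3201332 u.
In SI units: 0.3201332 u × 1.6605×10⁻²⁷ kg/u = 5.3158e-28 kg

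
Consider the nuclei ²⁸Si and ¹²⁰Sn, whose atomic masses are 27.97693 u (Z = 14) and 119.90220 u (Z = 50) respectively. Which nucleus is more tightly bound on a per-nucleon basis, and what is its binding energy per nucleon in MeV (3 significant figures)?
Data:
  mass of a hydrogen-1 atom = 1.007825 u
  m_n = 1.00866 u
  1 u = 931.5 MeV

²⁸Si: Σm = 14(1.007825) + 14(1.00866) = 28.230790 u; Δm = 0.253860 u; E_B = 236.47 MeV; E_B/A = 8.445 MeV
¹²⁰Sn: Σm = 50(1.007825) + 70(1.00866) = 120.997450 u; Δm = 1.095250 u; E_B = 1020.2 MeV; E_B/A = 8.502 MeV
¹²⁰Sn has the higher binding energy per nucleon, so it is the more tightly bound nucleus.

¹²⁰Sn; 8.50 MeV/nucleon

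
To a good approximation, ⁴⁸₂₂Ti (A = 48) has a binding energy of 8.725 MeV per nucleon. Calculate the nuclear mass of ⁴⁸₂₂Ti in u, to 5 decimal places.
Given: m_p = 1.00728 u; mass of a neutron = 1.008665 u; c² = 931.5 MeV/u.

47.93585 u

Total binding energy = 48 × 8.725 = 418.800 MeV
Mass defect = 418.800 MeV / (931.5 MeV/u) = 0.4495974 u
Constituent mass = 22(1.00728) + 26(1.008665) = 48.385450 u
Nuclear mass = 48.385450 − 0.4495974 = 47.9358526 u ≈ 47.93585 u (to 5 decimal places)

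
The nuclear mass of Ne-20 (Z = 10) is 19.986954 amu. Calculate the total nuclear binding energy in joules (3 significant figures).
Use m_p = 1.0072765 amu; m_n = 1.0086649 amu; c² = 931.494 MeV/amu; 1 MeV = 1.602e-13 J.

2.57e-11 J

Z = 10, so N = A − Z = 20 − 10 = 10.
Mass of separated nucleons = 10(1.0072765) + 10(1.0086649) = 10.0727650 + 10.0866490 = 20.1594140 amu
The mass defect is 20.1594140 − 19.986954 = 0.1724600 amu.
Binding energy = Δm·c² = 0.1724600 × 931.494 MeV/amu = 160.645 MeV
In joules: 160.645 MeV × 1.602e-13 J/MeV = 2.5735e-11 J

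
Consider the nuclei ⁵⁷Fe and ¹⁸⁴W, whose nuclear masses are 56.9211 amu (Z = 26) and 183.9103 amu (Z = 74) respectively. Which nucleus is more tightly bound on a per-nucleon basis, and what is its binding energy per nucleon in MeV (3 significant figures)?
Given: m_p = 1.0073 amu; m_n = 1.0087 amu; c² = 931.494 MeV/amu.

⁵⁷Fe: Σm = 26(1.0073) + 31(1.0087) = 57.4595 amu; Δm = 0.5384 amu; E_B = 501.52 MeV; E_B/A = 8.799 MeV
¹⁸⁴W: Σm = 74(1.0073) + 110(1.0087) = 185.4972 amu; Δm = 1.5869 amu; E_B = 1478.2 MeV; E_B/A = 8.034 MeV
⁵⁷Fe has the higher binding energy per nucleon, so it is the more tightly bound nucleus.

⁵⁷Fe; 8.80 MeV/nucleon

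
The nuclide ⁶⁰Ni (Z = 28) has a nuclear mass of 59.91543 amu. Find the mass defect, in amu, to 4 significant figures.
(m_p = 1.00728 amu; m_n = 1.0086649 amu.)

0.5657 amu

Z = 28, so N = A − Z = 60 − 28 = 32.
Total constituent mass: 28 × 1.00728 + 32 × 1.0086649 = 60.4811168 amu
Δm = 60.4811168 − 59.91543 = 0.5656868 amu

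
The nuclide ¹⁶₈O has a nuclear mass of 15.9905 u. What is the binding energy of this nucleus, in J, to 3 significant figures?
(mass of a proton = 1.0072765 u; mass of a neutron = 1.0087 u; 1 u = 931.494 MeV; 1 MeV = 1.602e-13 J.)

2.05e-11 J

With 8 protons and 8 neutrons (A = 16):
Total constituent mass: 8 × 1.0072765 + 8 × 1.0087 = 16.1278120 u
Mass defect Δm = 16.1278120 − 15.9905 = 0.1373120 u
E_B = 0.1373120 × 931.494 = 127.905 MeV
In joules: 127.905 MeV × 1.602e-13 J/MeV = 2.0490e-11 J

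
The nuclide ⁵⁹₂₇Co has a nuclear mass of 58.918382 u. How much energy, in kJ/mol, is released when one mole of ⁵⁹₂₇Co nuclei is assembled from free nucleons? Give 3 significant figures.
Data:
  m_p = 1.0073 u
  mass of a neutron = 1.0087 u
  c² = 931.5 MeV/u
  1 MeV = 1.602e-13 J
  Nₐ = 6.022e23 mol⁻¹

With 27 protons and 32 neutrons (A = 59):
Σm = 27·m_p + 32·m_n = 27.1971 + 32.2784 = 59.4755 u
Δm = 59.4755 − 58.918382 = 0.557118 u
E_B = 0.557118 × 931.5 = 518.955 MeV
Per nucleus in joules: 518.955 MeV × 1.602e-13 J/MeV = 8.3137e-11 J
Per mole: 8.3137e-11 J × 6.022e23 mol⁻¹ = 5.0065e+13 J/mol

5.01e+10 kJ/mol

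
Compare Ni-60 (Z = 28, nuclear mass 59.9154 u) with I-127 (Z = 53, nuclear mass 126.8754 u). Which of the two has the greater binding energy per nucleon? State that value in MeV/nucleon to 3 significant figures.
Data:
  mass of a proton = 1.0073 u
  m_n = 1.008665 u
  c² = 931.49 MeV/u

Ni-60; 8.79 MeV/nucleon

Ni-60: Σm = 28(1.0073) + 32(1.008665) = 60.481680 u; Δm = 0.566280 u; E_B = 527.48 MeV; E_B/A = 8.791 MeV
I-127: Σm = 53(1.0073) + 74(1.008665) = 128.028110 u; Δm = 1.152710 u; E_B = 1073.74 MeV; E_B/A = 8.4546 MeV
Ni-60 has the higher binding energy per nucleon, so it is the more tightly bound nucleus.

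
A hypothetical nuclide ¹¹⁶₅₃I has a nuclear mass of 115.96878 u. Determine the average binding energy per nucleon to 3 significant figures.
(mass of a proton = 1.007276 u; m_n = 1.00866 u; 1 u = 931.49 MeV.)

7.73 MeV/nucleon

Z = 53, so N = A − Z = 116 − 53 = 63.
Mass of separated nucleons = 53(1.007276) + 63(1.00866) = 53.385628 + 63.54558 = 116.931208 u
The mass defect is 116.931208 − 115.96878 = 0.962428 u.
E_B = 0.962428 × 931.49 = 896.492 MeV
Dividing by A = 116 gives 7.728 MeV per nucleon.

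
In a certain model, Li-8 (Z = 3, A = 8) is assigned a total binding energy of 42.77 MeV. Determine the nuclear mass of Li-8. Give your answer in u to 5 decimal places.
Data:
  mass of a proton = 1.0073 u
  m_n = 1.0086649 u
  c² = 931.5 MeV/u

8.01931 u

Mass defect = 42.77 MeV / (931.5 MeV/u) = 0.0459152 u
Constituent mass = 3(1.0073) + 5(1.0086649) = 8.0652245 u
Nuclear mass = 8.0652245 − 0.0459152 = 8.0193093 u ≈ 8.01931 u (to 5 decimal places)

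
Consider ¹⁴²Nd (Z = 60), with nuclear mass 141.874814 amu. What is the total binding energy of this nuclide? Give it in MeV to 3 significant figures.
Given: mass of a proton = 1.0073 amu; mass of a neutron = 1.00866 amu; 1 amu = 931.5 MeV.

1190 MeV

The nucleus contains 60 protons and 142 − 60 = 82 neutrons.
Σm = 60·m_p + 82·m_n = 60.4380 + 82.71012 = 143.14812 amu
Mass defect Δm = 143.14812 − 141.874814 = 1.273306 amu
Binding energy = Δm·c² = 1.273306 × 931.5 MeV/amu = 1186.08 MeV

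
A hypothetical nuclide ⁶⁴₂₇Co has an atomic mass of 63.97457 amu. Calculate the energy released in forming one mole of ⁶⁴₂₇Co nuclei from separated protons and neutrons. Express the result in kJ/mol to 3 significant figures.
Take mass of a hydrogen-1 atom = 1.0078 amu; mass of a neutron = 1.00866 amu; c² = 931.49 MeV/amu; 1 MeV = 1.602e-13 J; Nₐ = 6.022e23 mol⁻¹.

With 27 protons and 37 neutrons (A = 64):
Σm = 27·m(¹H) + 37·m_n = 27.2106 + 37.32042 = 64.53102 amu
Δm = 64.53102 − 63.97457 = 0.55645 amu
Converting to energy: 0.55645 amu × 931.49 MeV/amu = 518.328 MeV
Per nucleus in joules: 518.328 MeV × 1.602e-13 J/MeV = 8.3036e-11 J
Per mole: 8.3036e-11 J × 6.022e23 mol⁻¹ = 5.0004e+13 J/mol

5.00e+10 kJ/mol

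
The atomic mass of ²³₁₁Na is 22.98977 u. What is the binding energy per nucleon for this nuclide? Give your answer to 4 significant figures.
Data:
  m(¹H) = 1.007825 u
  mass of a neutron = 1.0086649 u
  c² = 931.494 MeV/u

With 11 protons and 12 neutrons (A = 23):
Total constituent mass: 11 × 1.007825 + 12 × 1.0086649 = 23.1900538 u
The mass defect is 23.1900538 − 22.98977 = 0.2002838 u.
E_B = 0.2002838 × 931.494 = 186.563 MeV
BE/A = 186.563 MeV / 23 = 8.111 MeV/nucleon

8.111 MeV/nucleon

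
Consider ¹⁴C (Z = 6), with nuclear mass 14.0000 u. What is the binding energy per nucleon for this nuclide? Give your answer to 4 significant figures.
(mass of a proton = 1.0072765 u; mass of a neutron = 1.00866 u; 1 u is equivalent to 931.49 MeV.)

Σm = 6·m_p + 8·m_n = 6.0436590 + 8.06928 = 14.1129390 u
The mass defect is 14.1129390 − 14.0000 = 0.1129390 u.
Binding energy = Δm·c² = 0.1129390 × 931.49 MeV/u = 105.202 MeV
Per nucleon: 105.202 / 14 = 7.514 MeV

7.514 MeV/nucleon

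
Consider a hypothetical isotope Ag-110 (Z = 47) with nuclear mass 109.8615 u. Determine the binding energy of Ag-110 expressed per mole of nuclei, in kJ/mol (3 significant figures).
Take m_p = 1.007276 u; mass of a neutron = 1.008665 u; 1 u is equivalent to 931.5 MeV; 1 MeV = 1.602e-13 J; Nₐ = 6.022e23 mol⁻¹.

With 47 protons and 63 neutrons (A = 110):
Σm = 47·m_p + 63·m_n = 47.341972 + 63.545895 = 110.887867 u
The mass defect is 110.887867 − 109.8615 = 1.026367 u.
Converting to energy: 1.026367 u × 931.5 MeV/u = 956.061 MeV
Per nucleus in joules: 956.061 MeV × 1.602e-13 J/MeV = 1.5316e-10 J
Per mole: 1.5316e-10 J × 6.022e23 mol⁻¹ = 9.2233e+13 J/mol

9.22e+10 kJ/mol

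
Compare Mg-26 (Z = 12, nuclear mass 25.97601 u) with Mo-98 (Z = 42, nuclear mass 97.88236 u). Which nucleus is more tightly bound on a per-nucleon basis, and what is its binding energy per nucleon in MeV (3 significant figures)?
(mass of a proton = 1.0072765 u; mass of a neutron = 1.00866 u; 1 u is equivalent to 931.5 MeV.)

Mg-26: Σm = 12(1.0072765) + 14(1.00866) = 26.2085580 u; Δm = 0.2325480 u; E_B = 216.618 MeV; E_B/A = 8.331 MeV
Mo-98: Σm = 42(1.0072765) + 56(1.00866) = 98.7905730 u; Δm = 0.9082130 u; E_B = 846.00 MeV; E_B/A = 8.633 MeV
Mo-98 has the higher binding energy per nucleon, so it is the more tightly bound nucleus.

Mo-98; 8.63 MeV/nucleon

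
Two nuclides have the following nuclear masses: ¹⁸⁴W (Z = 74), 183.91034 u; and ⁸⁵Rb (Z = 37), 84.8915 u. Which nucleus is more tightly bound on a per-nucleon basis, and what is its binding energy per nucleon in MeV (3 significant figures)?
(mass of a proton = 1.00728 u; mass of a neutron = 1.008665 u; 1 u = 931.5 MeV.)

⁸⁵Rb; 8.70 MeV/nucleon

¹⁸⁴W: Σm = 74(1.00728) + 110(1.008665) = 185.491870 u; Δm = 1.581530 u; E_B = 1473.195 MeV; E_B/A = 8.006 MeV
⁸⁵Rb: Σm = 37(1.00728) + 48(1.008665) = 85.685280 u; Δm = 0.793780 u; E_B = 739.41 MeV; E_B/A = 8.699 MeV
⁸⁵Rb has the higher binding energy per nucleon, so it is the more tightly bound nucleus.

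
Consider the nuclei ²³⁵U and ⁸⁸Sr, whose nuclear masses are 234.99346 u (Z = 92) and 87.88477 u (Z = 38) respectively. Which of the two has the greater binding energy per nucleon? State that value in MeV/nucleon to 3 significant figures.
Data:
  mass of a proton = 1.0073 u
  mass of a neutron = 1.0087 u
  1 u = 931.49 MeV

⁸⁸Sr; 8.76 MeV/nucleon

²³⁵U: Σm = 92(1.0073) + 143(1.0087) = 236.9157 u; Δm = 1.92224 u; E_B = 1790.5 MeV; E_B/A = 7.619 MeV
⁸⁸Sr: Σm = 38(1.0073) + 50(1.0087) = 88.7124 u; Δm = 0.82763 u; E_B = 770.93 MeV; E_B/A = 8.761 MeV
⁸⁸Sr has the higher binding energy per nucleon, so it is the more tightly bound nucleus.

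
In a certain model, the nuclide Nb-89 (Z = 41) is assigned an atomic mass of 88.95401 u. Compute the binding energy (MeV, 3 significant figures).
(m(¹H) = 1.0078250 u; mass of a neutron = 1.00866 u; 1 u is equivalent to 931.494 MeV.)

729 MeV

Total constituent mass: 41 × 1.0078250 + 48 × 1.00866 = 89.7365050 u
Δm = 89.7365050 − 88.95401 = 0.7824950 u
Converting to energy: 0.7824950 u × 931.494 MeV/u = 728.889 MeV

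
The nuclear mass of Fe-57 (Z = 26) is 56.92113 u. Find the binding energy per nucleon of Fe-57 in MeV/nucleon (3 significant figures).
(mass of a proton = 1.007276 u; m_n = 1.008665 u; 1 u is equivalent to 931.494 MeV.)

8.77 MeV/nucleon

With 26 protons and 31 neutrons (A = 57):
Total constituent mass: 26 × 1.007276 + 31 × 1.008665 = 57.457791 u
The mass defect is 57.457791 − 56.92113 = 0.536661 u.
E_B = 0.536661 × 931.494 = 499.897 MeV
Per nucleon: 499.897 / 57 = 8.770 MeV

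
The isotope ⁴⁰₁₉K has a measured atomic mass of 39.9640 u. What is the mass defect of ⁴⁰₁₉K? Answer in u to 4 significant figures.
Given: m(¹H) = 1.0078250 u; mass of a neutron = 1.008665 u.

Mass of separated nucleons = 19(1.0078250) + 21(1.008665) = 19.1486750 + 21.181965 = 40.3306400 u
The mass defect is 40.3306400 − 39.9640 = 0.3666400 u.

0.3666 u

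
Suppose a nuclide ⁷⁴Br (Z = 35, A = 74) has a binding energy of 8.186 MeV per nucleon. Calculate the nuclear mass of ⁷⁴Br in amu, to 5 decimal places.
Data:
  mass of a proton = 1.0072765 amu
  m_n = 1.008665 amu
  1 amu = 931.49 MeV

Total binding energy = 74 × 8.186 = 605.764 MeV
Mass defect = 605.764 MeV / (931.49 MeV/amu) = 0.6503172 amu
Constituent mass = 35(1.0072765) + 39(1.008665) = 74.5926125 amu
Nuclear mass = 74.5926125 − 0.6503172 = 73.9422953 amu ≈ 73.94230 amu (to 5 decimal places)

73.94230 amu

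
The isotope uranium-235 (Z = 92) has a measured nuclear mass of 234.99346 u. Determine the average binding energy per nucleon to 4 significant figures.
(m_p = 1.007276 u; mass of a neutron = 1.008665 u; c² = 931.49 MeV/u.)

7.591 MeV/nucleon

With 92 protons and 143 neutrons (A = 235):
Σm = 92·m_p + 143·m_n = 92.669392 + 144.239095 = 236.908487 u
Mass defect Δm = 236.908487 − 234.99346 = 1.915027 u
Binding energy = Δm·c² = 1.915027 × 931.49 MeV/u = 1783.83 MeV
Dividing by A = 235 gives 7.591 MeV per nucleon.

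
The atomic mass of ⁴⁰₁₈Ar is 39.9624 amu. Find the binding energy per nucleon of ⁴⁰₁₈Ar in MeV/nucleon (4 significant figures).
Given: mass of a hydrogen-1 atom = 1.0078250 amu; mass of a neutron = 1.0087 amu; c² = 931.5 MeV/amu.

8.613 MeV/nucleon

With 18 protons and 22 neutrons (A = 40):
Σm = 18·m(¹H) + 22·m_n = 18.1408500 + 22.1914 = 40.3322500 amu
Δm = 40.3322500 − 39.9624 = 0.3698500 amu
E_B = 0.3698500 × 931.5 = 344.515 MeV
BE/A = 344.515 MeV / 40 = 8.613 MeV/nucleon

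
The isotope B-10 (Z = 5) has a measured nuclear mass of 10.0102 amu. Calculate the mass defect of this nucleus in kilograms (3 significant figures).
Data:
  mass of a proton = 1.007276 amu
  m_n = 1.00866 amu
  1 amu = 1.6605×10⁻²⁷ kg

Z = 5, so N = A − Z = 10 − 5 = 5.
Total constituent mass: 5 × 1.007276 + 5 × 1.00866 = 10.079680 amu
The mass defect is 10.079680 − 10.0102 = 0.069480 amu.
In SI units: 0.069480 amu × 1.6605×10⁻²⁷ kg/amu = 1.1537e-28 kg

1.15e-28 kg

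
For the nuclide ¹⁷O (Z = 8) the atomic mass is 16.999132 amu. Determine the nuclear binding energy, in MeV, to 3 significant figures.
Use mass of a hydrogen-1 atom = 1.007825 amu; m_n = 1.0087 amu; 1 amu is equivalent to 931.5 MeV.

Total constituent mass: 8 × 1.007825 + 9 × 1.0087 = 17.140900 amu
Mass defect Δm = 17.140900 − 16.999132 = 0.141768 amu
Binding energy = Δm·c² = 0.141768 × 931.5 MeV/amu = 132.057 MeV

132 MeV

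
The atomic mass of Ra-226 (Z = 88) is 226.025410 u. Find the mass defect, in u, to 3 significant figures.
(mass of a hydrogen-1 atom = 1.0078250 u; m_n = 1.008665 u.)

The nucleus contains 88 protons and 226 − 88 = 138 neutrons.
Total constituent mass: 88 × 1.0078250 + 138 × 1.008665 = 227.8843700 u
Mass defect Δm = 227.8843700 − 226.025410 = 1.8589600 u

1.86 u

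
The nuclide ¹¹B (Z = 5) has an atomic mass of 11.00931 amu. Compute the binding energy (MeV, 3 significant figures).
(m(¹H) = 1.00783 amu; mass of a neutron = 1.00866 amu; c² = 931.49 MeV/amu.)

76.2 MeV

Z = 5, so N = A − Z = 11 − 5 = 6.
Mass of separated nucleons = 5(1.00783) + 6(1.00866) = 5.03915 + 6.05196 = 11.09111 amu
Δm = 11.09111 − 11.00931 = 0.08180 amu
Binding energy = Δm·c² = 0.08180 × 931.49 MeV/amu = 76.1959 MeV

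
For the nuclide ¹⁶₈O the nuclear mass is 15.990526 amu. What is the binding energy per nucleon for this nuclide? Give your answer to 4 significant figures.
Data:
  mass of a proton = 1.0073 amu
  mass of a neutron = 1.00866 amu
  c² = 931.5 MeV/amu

With 8 protons and 8 neutrons (A = 16):
Total constituent mass: 8 × 1.0073 + 8 × 1.00866 = 16.12768 amu
The mass defect is 16.12768 − 15.990526 = 0.137154 amu.
E_B = 0.137154 × 931.5 = 127.759 MeV
Dividing by A = 16 gives 7.985 MeV per nucleon.

7.985 MeV/nucleon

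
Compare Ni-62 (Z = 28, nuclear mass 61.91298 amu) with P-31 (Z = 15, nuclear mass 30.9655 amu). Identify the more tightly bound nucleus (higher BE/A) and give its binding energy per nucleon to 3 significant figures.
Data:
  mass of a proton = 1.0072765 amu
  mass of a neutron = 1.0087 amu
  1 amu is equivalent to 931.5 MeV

Ni-62: Σm = 28(1.0072765) + 34(1.0087) = 62.4995420 amu; Δm = 0.5865620 amu; E_B = 546.38 MeV; E_B/A = 8.813 MeV
P-31: Σm = 15(1.0072765) + 16(1.0087) = 31.2483475 amu; Δm = 0.2828475 amu; E_B = 263.47 MeV; E_B/A = 8.499 MeV
Ni-62 has the higher binding energy per nucleon, so it is the more tightly bound nucleus.

Ni-62; 8.81 MeV/nucleon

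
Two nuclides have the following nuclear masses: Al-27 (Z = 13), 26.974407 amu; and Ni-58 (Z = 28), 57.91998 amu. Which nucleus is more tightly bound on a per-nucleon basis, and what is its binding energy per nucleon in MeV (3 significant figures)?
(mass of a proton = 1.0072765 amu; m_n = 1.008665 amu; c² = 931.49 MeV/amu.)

Ni-58; 8.73 MeV/nucleon

Al-27: Σm = 13(1.0072765) + 14(1.008665) = 27.2159045 amu; Δm = 0.2414975 amu; E_B = 224.953 MeV; E_B/A = 8.332 MeV
Ni-58: Σm = 28(1.0072765) + 30(1.008665) = 58.4636920 amu; Δm = 0.5437120 amu; E_B = 506.46 MeV; E_B/A = 8.732 MeV
Ni-58 has the higher binding energy per nucleon, so it is the more tightly bound nucleus.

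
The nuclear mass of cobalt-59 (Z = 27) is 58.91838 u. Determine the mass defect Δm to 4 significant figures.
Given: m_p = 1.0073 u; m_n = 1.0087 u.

Mass of separated nucleons = 27(1.0073) + 32(1.0087) = 27.1971 + 32.2784 = 59.4755 u
Mass defect Δm = 59.4755 − 58.91838 = 0.55712 u

0.5571 u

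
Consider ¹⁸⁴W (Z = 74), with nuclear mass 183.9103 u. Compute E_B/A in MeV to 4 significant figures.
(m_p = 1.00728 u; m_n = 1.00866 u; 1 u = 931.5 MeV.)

Total constituent mass: 74 × 1.00728 + 110 × 1.00866 = 185.49132 u
The mass defect is 185.49132 − 183.9103 = 1.58102 u.
Converting to energy: 1.58102 u × 931.5 MeV/u = 1472.72 MeV
Per nucleon: 1472.72 / 184 = 8.004 MeV

8.004 MeV/nucleon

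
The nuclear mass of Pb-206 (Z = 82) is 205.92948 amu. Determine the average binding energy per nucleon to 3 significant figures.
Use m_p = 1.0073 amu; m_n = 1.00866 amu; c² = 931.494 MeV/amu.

7.88 MeV/nucleon

Z = 82, so N = A − Z = 206 − 82 = 124.
Total constituent mass: 82 × 1.0073 + 124 × 1.00866 = 207.67244 amu
Δm = 207.67244 − 205.92948 = 1.74296 amu
Converting to energy: 1.74296 amu × 931.494 MeV/amu = 1623.56 MeV
BE/A = 1623.56 MeV / 206 = 7.881 MeV/nucleon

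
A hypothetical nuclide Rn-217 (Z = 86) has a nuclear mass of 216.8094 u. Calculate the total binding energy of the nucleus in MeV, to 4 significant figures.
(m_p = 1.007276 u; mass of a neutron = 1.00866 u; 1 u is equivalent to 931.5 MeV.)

Σm = 86·m_p + 131·m_n = 86.625736 + 132.13446 = 218.760196 u
The mass defect is 218.760196 − 216.8094 = 1.950796 u.
Binding energy = Δm·c² = 1.950796 × 931.5 MeV/u = 1817.17 MeV

1817 MeV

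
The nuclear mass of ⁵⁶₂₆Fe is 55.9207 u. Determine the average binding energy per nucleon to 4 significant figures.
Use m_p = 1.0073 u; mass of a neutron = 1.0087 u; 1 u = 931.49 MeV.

8.818 MeV/nucleon

Z = 26, so N = A − Z = 56 − 26 = 30.
Total constituent mass: 26 × 1.0073 + 30 × 1.0087 = 56.4508 u
Mass defect Δm = 56.4508 − 55.9207 = 0.5301 u
Converting to energy: 0.5301 u × 931.49 MeV/u = 493.783 MeV
Per nucleon: 493.783 / 56 = 8.818 MeV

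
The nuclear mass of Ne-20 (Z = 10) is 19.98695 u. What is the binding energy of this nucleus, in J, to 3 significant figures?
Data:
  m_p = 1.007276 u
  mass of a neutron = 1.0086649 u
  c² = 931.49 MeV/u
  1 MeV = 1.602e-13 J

2.57e-11 J

With 10 protons and 10 neutrons (A = 20):
Mass of separated nucleons = 10(1.007276) + 10(1.0086649) = 10.072760 + 10.0866490 = 20.1594090 u
The mass defect is 20.1594090 − 19.98695 = 0.1724590 u.
Converting to energy: 0.1724590 u × 931.49 MeV/u = 160.644 MeV
In joules: 160.644 MeV × 1.602e-13 J/MeV = 2.5735e-11 J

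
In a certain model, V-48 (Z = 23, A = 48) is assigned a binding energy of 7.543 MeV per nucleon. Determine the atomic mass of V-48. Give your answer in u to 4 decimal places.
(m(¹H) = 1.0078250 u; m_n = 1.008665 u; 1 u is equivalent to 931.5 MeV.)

Total binding energy = 48 × 7.543 = 362.064 MeV
Mass defect = 362.064 MeV / (931.5 MeV/u) = 0.388689 u
Constituent mass = 23(1.0078250) + 25(1.008665) = 48.3966000 u
Atomic mass = 48.3966000 − 0.388689 = 48.0079110 u ≈ 48.0079 u (to 4 decimal places)

48.0079 u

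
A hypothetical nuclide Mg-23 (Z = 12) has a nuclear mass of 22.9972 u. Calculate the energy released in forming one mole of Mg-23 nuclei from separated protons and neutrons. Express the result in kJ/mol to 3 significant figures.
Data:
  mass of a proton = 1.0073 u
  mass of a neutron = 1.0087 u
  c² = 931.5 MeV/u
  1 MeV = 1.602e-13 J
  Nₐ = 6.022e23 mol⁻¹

1.67e+10 kJ/mol

Z = 12, so N = A − Z = 23 − 12 = 11.
Total constituent mass: 12 × 1.0073 + 11 × 1.0087 = 23.1833 u
The mass defect is 23.1833 − 22.9972 = 0.1861 u.
Converting to energy: 0.1861 u × 931.5 MeV/u = 173.352 MeV
Per nucleus in joules: 173.352 MeV × 1.602e-13 J/MeV = 2.7771e-11 J
Per mole: 2.7771e-11 J × 6.022e23 mol⁻¹ = 1.6724e+13 J/mol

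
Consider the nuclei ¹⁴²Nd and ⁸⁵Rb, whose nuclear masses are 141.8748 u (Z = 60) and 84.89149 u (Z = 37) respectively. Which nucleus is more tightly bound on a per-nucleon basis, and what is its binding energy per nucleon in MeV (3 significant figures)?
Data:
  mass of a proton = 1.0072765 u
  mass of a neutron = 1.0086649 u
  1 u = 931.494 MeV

⁸⁵Rb; 8.70 MeV/nucleon

¹⁴²Nd: Σm = 60(1.0072765) + 82(1.0086649) = 143.1471118 u; Δm = 1.2723118 u; E_B = 1185.2 MeV; E_B/A = 8.346 MeV
⁸⁵Rb: Σm = 37(1.0072765) + 48(1.0086649) = 85.6851457 u; Δm = 0.7936557 u; E_B = 739.286 MeV; E_B/A = 8.697 MeV
⁸⁵Rb has the higher binding energy per nucleon, so it is the more tightly bound nucleus.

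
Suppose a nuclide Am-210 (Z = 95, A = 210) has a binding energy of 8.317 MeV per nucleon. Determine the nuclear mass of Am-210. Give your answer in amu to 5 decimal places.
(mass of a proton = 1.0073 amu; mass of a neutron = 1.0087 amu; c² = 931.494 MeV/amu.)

Total binding energy = 210 × 8.317 = 1746.570 MeV
Mass defect = 1746.570 MeV / (931.494 MeV/amu) = 1.8750201 amu
Constituent mass = 95(1.0073) + 115(1.0087) = 211.6940 amu
Nuclear mass = 211.6940 − 1.8750201 = 209.8189799 amu ≈ 209.81898 amu (to 5 decimal places)

209.81898 amu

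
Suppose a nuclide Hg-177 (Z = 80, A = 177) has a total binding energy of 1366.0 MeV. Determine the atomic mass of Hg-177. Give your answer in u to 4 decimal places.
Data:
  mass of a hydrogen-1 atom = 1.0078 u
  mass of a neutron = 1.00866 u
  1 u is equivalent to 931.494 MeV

Mass defect = 1366.0 MeV / (931.494 MeV/u) = 1.466461 u
Constituent mass = 80(1.0078) + 97(1.00866) = 178.46402 u
Atomic mass = 178.46402 − 1.466461 = 176.997559 u ≈ 176.9976 u (to 4 decimal places)

176.9976 u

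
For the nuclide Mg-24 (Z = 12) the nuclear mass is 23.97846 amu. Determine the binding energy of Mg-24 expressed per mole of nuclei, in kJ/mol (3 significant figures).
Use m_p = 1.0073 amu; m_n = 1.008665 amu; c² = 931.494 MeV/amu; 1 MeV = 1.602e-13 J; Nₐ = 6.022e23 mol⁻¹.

With 12 protons and 12 neutrons (A = 24):
Σm = 12·m_p + 12·m_n = 12.0876 + 12.103980 = 24.191580 amu
Δm = 24.191580 − 23.97846 = 0.213120 amu
Converting to energy: 0.213120 amu × 931.494 MeV/amu = 198.520 MeV
Per nucleus in joules: 198.520 MeV × 1.602e-13 J/MeV = 3.1803e-11 J
Per mole: 3.1803e-11 J × 6.022e23 mol⁻¹ = 1.9152e+13 J/mol

1.92e+10 kJ/mol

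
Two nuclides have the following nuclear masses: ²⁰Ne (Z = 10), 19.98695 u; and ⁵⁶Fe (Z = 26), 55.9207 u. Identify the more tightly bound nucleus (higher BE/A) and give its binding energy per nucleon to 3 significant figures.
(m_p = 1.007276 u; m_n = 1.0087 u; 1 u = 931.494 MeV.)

⁵⁶Fe; 8.81 MeV/nucleon

²⁰Ne: Σm = 10(1.007276) + 10(1.0087) = 20.159760 u; Δm = 0.172810 u; E_B = 160.97 MeV; E_B/A = 8.049 MeV
⁵⁶Fe: Σm = 26(1.007276) + 30(1.0087) = 56.450176 u; Δm = 0.529476 u; E_B = 493.20 MeV; E_B/A = 8.807 MeV
⁵⁶Fe has the higher binding energy per nucleon, so it is the more tightly bound nucleus.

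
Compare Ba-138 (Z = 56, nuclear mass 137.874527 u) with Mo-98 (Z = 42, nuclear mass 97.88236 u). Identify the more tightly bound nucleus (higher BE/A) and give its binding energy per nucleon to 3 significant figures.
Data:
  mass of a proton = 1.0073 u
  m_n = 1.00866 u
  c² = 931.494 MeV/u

Ba-138: Σm = 56(1.0073) + 82(1.00866) = 139.11892 u; Δm = 1.244393 u; E_B = 1159.14 MeV; E_B/A = 8.400 MeV
Mo-98: Σm = 42(1.0073) + 56(1.00866) = 98.79156 u; Δm = 0.90920 u; E_B = 846.91 MeV; E_B/A = 8.642 MeV
Mo-98 has the higher binding energy per nucleon, so it is the more tightly bound nucleus.

Mo-98; 8.64 MeV/nucleon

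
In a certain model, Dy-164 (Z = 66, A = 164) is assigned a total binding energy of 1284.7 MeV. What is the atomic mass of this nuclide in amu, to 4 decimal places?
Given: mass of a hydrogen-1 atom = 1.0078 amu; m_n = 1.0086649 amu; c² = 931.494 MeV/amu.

163.9848 amu

Mass defect = 1284.7 MeV / (931.494 MeV/amu) = 1.379182 amu
Constituent mass = 66(1.0078) + 98(1.0086649) = 165.3639602 amu
Atomic mass = 165.3639602 − 1.379182 = 163.9847782 amu ≈ 163.9848 amu (to 4 decimal places)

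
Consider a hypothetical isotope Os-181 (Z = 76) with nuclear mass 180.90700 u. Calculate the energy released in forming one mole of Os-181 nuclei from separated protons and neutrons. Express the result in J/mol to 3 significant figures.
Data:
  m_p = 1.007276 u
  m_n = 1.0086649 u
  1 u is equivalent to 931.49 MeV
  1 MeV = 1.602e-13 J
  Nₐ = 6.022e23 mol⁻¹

Z = 76, so N = A − Z = 181 − 76 = 105.
Total constituent mass: 76 × 1.007276 + 105 × 1.0086649 = 182.4627905 u
Mass defect Δm = 182.4627905 − 180.90700 = 1.5557905 u
E_B = 1.5557905 × 931.49 = 1449.20 MeV
Per nucleus in joules: 1449.20 MeV × 1.602e-13 J/MeV = 2.3216e-10 J
Per mole: 2.3216e-10 J × 6.022e23 mol⁻¹ = 1.3981e+14 J/mol

1.40e+14 J/mol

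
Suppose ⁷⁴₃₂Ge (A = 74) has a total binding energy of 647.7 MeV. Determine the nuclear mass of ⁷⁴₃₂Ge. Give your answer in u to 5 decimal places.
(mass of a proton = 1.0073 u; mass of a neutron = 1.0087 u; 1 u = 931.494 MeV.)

Mass defect = 647.7 MeV / (931.494 MeV/u) = 0.6953346 u
Constituent mass = 32(1.0073) + 42(1.0087) = 74.5990 u
Nuclear mass = 74.5990 − 0.6953346 = 73.9036654 u ≈ 73.90367 u (to 5 decimal places)

73.90367 u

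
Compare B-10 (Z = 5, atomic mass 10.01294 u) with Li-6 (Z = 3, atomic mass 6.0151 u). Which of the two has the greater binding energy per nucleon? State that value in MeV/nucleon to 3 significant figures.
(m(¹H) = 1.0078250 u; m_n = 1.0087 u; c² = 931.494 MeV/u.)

B-10; 6.49 MeV/nucleon

B-10: Σm = 5(1.0078250) + 5(1.0087) = 10.0826250 u; Δm = 0.0696850 u; E_B = 64.911 MeV; E_B/A = 6.491 MeV
Li-6: Σm = 3(1.0078250) + 3(1.0087) = 6.0495750 u; Δm = 0.0344750 u; E_B = 32.113 MeV; E_B/A = 5.352 MeV
B-10 has the higher binding energy per nucleon, so it is the more tightly bound nucleus.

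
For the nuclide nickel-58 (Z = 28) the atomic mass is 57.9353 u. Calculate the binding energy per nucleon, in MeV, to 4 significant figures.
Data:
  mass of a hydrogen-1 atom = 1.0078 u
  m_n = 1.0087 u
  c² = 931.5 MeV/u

Total constituent mass: 28 × 1.0078 + 30 × 1.0087 = 58.4794 u
Mass defect Δm = 58.4794 − 57.9353 = 0.5441 u
Binding energy = Δm·c² = 0.5441 × 931.5 MeV/u = 506.829 MeV
Dividing by A = 58 gives 8.738 MeV per nucleon.

8.738 MeV/nucleon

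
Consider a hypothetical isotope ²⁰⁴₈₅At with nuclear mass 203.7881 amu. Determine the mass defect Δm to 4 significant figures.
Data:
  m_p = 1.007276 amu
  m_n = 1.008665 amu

Mass of separated nucleons = 85(1.007276) + 119(1.008665) = 85.618460 + 120.031135 = 205.649595 amu
Mass defect Δm = 205.649595 − 203.7881 = 1.861495 amu

1.861 amu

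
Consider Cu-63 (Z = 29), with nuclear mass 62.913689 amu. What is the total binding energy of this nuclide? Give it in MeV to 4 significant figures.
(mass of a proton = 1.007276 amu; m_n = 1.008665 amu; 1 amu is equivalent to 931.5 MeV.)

Σm = 29·m_p + 34·m_n = 29.211004 + 34.294610 = 63.505614 amu
Mass defect Δm = 63.505614 − 62.913689 = 0.591925 amu
Converting to energy: 0.591925 amu × 931.5 MeV/amu = 551.378 MeV

551.4 MeV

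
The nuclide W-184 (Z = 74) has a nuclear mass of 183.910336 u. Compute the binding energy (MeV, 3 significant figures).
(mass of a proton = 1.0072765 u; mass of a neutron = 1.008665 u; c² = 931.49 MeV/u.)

Z = 74, so N = A − Z = 184 − 74 = 110.
Mass of separated nucleons = 74(1.0072765) + 110(1.008665) = 74.5384610 + 110.953150 = 185.4916110 u
Mass defect Δm = 185.4916110 − 183.910336 = 1.5812750 u
Converting to energy: 1.5812750 u × 931.49 MeV/u = 1472.94 MeV

1470 MeV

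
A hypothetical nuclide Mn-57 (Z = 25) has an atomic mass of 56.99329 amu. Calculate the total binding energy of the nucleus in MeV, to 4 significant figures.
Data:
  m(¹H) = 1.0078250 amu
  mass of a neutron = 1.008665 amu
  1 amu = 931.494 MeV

Z = 25, so N = A − Z = 57 − 25 = 32.
Σm = 25·m(¹H) + 32·m_n = 25.1956250 + 32.277280 = 57.4729050 amu
The mass defect is 57.4729050 − 56.99329 = 0.4796150 amu.
Converting to energy: 0.4796150 amu × 931.494 MeV/amu = 446.758 MeV

446.8 MeV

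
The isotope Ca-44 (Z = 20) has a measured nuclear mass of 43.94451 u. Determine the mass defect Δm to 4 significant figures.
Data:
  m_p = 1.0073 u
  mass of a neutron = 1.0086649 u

0.4094 u

The nucleus contains 20 protons and 44 − 20 = 24 neutrons.
Total constituent mass: 20 × 1.0073 + 24 × 1.0086649 = 44.3539576 u
Δm = 44.3539576 − 43.94451 = 0.4094476 u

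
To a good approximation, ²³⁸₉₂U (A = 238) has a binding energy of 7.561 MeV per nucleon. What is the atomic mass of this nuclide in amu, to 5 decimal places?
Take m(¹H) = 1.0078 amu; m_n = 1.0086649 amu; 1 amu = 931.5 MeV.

Total binding energy = 238 × 7.561 = 1799.518 MeV
Mass defect = 1799.518 MeV / (931.5 MeV/amu) = 1.9318497 amu
Constituent mass = 92(1.0078) + 146(1.0086649) = 239.9826754 amu
Atomic mass = 239.9826754 − 1.9318497 = 238.0508257 amu ≈ 238.05083 amu (to 5 decimal places)

238.05083 amu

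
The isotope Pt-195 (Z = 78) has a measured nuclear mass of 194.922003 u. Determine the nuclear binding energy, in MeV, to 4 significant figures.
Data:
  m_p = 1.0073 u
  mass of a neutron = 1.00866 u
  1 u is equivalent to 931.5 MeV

Mass of separated nucleons = 78(1.0073) + 117(1.00866) = 78.5694 + 118.01322 = 196.58262 u
Mass defect Δm = 196.58262 − 194.922003 = 1.660617 u
Converting to energy: 1.660617 u × 931.5 MeV/u = 1546.86 MeV

1547 MeV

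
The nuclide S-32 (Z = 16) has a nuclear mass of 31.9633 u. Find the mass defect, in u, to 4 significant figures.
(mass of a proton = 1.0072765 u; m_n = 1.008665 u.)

Z = 16, so N = A − Z = 32 − 16 = 16.
Total constituent mass: 16 × 1.0072765 + 16 × 1.008665 = 32.2550640 u
Mass defect Δm = 32.2550640 − 31.9633 = 0.2917640 u

0.2918 u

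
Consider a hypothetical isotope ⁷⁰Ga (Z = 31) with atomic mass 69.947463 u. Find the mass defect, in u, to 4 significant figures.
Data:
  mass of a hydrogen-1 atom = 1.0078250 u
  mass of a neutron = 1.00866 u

0.6329 u

Z = 31, so N = A − Z = 70 − 31 = 39.
Mass of separated nucleons = 31(1.0078250) + 39(1.00866) = 31.2425750 + 39.33774 = 70.5803150 u
Δm = 70.5803150 − 69.947463 = 0.6328520 u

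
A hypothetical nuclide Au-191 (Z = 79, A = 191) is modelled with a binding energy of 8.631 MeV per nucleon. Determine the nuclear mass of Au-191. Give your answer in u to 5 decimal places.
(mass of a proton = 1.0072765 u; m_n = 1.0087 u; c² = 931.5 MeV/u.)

190.77949 u

Total binding energy = 191 × 8.631 = 1648.521 MeV
Mass defect = 1648.521 MeV / (931.5 MeV/u) = 1.7697488 u
Constituent mass = 79(1.0072765) + 112(1.0087) = 192.5492435 u
Nuclear mass = 192.5492435 − 1.7697488 = 190.7794947 u ≈ 190.77949 u (to 5 decimal places)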